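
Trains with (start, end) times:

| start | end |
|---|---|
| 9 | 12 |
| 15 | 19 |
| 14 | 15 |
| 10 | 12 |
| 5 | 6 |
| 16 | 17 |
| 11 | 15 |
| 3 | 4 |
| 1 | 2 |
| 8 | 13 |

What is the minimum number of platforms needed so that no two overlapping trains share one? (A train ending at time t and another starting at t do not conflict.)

Count concurrent intervals with a sweep; the peak is the room count.
starts: [1, 3, 5, 8, 9, 10, 11, 14, 15, 16]
ends:   [2, 4, 6, 12, 12, 13, 15, 15, 17, 19]
s1→1 e2→0 s3→1 e4→0 s5→1 e6→0 s8→1 s9→2 s10→3 s11→4  — peak 4.

4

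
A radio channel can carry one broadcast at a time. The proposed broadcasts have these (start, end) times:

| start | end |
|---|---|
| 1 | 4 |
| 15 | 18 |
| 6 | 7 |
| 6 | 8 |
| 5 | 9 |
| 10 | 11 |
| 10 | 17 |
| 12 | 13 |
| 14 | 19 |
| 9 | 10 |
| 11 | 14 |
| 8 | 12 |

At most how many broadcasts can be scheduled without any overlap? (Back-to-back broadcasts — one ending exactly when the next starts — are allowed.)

6

Sorted by end: (1,4)  (6,7)  (6,8)  (5,9)  (9,10)  (10,11)  (8,12)  (12,13)  (11,14)  (10,17)  (15,18)  (14,19)
take (1,4); take (6,7); skip (5,9); take (9,10); take (10,11); take (12,13); take (15,18).
Selected 6 broadcasts.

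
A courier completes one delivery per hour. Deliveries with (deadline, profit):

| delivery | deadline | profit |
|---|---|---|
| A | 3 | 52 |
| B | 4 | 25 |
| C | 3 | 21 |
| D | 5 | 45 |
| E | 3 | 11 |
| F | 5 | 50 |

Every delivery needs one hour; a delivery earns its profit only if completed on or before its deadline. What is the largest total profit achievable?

193

Profit order: A=52 F=50 D=45 B=25 C=21 E=11
Assign: A→slot 3, F→slot 5, D→slot 4, B→slot 2, C→slot 1, E skipped.
Slots: [1:C] [2:B] [3:A] [4:D] [5:F]
Profit = 21 + 25 + 52 + 45 + 50 = 193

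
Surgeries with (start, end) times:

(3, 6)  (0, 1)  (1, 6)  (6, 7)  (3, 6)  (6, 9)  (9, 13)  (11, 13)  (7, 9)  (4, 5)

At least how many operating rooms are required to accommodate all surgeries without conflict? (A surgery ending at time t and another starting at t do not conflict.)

4

Count concurrent intervals with a sweep; the peak is the room count.
starts: [0, 1, 3, 3, 4, 6, 6, 7, 9, 11]
ends:   [1, 5, 6, 6, 6, 7, 9, 9, 13, 13]
s0→1 e1→0 s1→1 s3→2 s3→3 s4→4  — peak 4.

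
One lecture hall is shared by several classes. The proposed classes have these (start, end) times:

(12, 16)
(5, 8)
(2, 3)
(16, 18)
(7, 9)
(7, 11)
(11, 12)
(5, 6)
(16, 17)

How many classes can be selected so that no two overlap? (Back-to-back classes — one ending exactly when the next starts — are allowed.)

6

Order by finish time; keep every interval that doesn't clash with the previous kept one.
Sorted by end: (2,3)  (5,6)  (5,8)  (7,9)  (7,11)  (11,12)  (12,16)  (16,17)  (16,18)
take (2,3); take (5,6); take (7,9); take (11,12); take (12,16); take (16,17).
Selected 6 classes.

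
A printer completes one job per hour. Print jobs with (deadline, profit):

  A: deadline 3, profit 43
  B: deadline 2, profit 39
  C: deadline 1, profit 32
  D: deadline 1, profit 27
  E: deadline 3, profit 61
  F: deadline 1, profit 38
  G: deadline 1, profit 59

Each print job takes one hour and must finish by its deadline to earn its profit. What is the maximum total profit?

Take jobs in profit order; each goes to the latest open slot no later than its deadline.
Profit order: E=61 G=59 A=43 B=39 F=38 C=32 D=27
Assign: E→slot 3, G→slot 1, A→slot 2, B skipped, F skipped, C skipped, D skipped.
Slots: [1:G] [2:A] [3:E]
Profit = 59 + 43 + 61 = 163

163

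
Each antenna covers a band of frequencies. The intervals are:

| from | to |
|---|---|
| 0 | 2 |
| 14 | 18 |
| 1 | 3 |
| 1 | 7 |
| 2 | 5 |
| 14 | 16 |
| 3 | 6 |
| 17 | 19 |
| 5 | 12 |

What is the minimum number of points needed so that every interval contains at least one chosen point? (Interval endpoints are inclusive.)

4

Sort by right endpoint; whenever an interval is uncovered, place a point at its right end.
By right end: [0,2]  [1,3]  [2,5]  [3,6]  [1,7]  [5,12]  [14,16]  [14,18]  [17,19]
[0,2] uncovered → point at 2; [3,6] uncovered → point at 6; [14,16] uncovered → point at 16; [17,19] uncovered → point at 19.
Points: 2, 6, 16, 19 (4 total).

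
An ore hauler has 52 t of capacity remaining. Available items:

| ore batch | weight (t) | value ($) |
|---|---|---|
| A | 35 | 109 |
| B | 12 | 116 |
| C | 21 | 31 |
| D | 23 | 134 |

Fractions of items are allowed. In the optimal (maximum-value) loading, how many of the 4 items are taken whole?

2

Sort by value per unit weight and fill in that order.
Order: B (116/12=9.67) > D (134/23=5.83) > A (109/35=3.11) > C (31/21=1.48)
Fill: take B (12 @ 116) → take D (23 @ 134) → take 17/35 of A → 52.94; 52/52 used.
2 item(s) taken whole; one partial (take 17/35 of A).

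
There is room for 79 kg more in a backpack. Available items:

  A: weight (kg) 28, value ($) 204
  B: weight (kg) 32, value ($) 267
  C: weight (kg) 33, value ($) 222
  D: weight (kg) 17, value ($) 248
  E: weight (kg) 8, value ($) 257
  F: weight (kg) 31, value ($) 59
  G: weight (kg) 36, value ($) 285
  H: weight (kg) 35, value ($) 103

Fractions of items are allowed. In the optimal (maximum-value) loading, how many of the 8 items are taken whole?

3

Greedy by value/weight ratio, highest first.
Ratios (sorted): E 32.12, D 14.59, B 8.34, G 7.92, A 7.29, C 6.73, H 2.94, F 1.90
take E (8 @ 257); take D (17 @ 248); take B (32 @ 267); take 22/36 of G → 174.17. Capacity used 79/79.
3 item(s) taken whole; one partial (take 22/36 of G).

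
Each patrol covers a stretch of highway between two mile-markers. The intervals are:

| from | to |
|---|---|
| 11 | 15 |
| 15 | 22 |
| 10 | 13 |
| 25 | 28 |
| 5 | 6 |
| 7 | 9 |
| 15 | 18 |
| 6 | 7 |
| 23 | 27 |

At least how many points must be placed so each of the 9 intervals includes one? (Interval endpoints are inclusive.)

Sort by right endpoint; whenever an interval is uncovered, place a point at its right end.
Sorted: [5,6] [6,7] [7,9] [10,13] [11,15] [15,18] [15,22] [23,27] [25,28]
{[5,6],[6,7]} hit by 6; {[7,9]} hit by 9; {[10,13],[11,15]} hit by 13; {[15,18],[15,22]} hit by 18; {[23,27],[25,28]} hit by 27.
Points: 6, 9, 13, 18, 27 (5 total).

5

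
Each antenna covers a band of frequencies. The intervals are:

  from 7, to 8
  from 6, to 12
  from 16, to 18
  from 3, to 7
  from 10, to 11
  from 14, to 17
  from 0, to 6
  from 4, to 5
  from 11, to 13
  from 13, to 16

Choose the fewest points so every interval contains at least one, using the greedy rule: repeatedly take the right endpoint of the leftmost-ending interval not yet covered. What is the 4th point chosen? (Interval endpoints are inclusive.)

Process intervals by earliest right end; each time one isn't hit yet, stab at its right endpoint.
Sorted: [4,5] [0,6] [3,7] [7,8] [10,11] [6,12] [11,13] [13,16] [14,17] [16,18]
{[4,5],[0,6],[3,7]} hit by 5; {[7,8]} hit by 8; {[10,11],[6,12],[11,13]} hit by 11; {[13,16],[14,17],[16,18]} hit by 16.
Points: 5, 8, 11, 16 (4 total).

16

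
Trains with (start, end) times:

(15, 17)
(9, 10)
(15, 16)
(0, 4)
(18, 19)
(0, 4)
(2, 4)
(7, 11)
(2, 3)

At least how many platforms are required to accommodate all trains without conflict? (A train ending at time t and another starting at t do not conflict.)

The answer is the maximum number of intervals overlapping at any instant.
starts: [0, 0, 2, 2, 7, 9, 15, 15, 18]
ends:   [3, 4, 4, 4, 10, 11, 16, 17, 19]
s0→1 s0→2 s2→3 s2→4  — peak 4.

4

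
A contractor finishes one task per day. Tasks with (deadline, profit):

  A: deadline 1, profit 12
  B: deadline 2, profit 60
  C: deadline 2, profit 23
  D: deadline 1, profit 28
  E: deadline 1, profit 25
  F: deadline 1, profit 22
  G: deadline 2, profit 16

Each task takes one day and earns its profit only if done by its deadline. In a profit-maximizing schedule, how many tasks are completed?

Take jobs in profit order; each goes to the latest open slot no later than its deadline.
Profit order: B=60 D=28 E=25 C=23 F=22 G=16 A=12
Assign: B→slot 2, D→slot 1, E skipped, C skipped, F skipped, G skipped, A skipped.
Slots: [1:D] [2:B]
2 of 7 scheduled.

2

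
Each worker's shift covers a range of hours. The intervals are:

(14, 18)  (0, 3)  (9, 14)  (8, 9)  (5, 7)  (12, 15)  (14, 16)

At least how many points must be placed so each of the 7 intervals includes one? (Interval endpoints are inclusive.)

4

Sort by right endpoint; whenever an interval is uncovered, place a point at its right end.
By right end: [0,3]  [5,7]  [8,9]  [9,14]  [12,15]  [14,16]  [14,18]
[0,3] uncovered → point at 3; [5,7] uncovered → point at 7; [8,9] uncovered → point at 9; [12,15] uncovered → point at 15.
Points: 3, 7, 9, 15 (4 total).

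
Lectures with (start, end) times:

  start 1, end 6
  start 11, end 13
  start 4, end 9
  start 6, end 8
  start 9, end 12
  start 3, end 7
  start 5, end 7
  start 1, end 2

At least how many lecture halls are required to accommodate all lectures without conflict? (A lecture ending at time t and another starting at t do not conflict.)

4

Count concurrent intervals with a sweep; the peak is the room count.
starts: [1, 1, 3, 4, 5, 6, 9, 11]
ends:   [2, 6, 7, 7, 8, 9, 12, 13]
s1→1 s1→2 e2→1 s3→2 s4→3 s5→4  — peak 4.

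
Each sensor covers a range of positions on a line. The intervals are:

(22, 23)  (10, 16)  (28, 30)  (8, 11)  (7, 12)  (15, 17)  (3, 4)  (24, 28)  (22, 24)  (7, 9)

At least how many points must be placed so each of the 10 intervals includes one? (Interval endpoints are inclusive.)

5

Sorted: [3,4] [7,9] [8,11] [7,12] [10,16] [15,17] [22,23] [22,24] [24,28] [28,30]
{[3,4]} hit by 4; {[7,9],[8,11],[7,12]} hit by 9; {[10,16],[15,17]} hit by 16; {[22,23],[22,24]} hit by 23; {[24,28],[28,30]} hit by 28.
Points: 4, 9, 16, 23, 28 (5 total).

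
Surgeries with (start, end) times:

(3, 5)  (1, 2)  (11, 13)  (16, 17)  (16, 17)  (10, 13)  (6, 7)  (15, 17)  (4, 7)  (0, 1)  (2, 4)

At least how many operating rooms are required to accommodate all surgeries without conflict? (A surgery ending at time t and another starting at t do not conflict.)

The answer is the maximum number of intervals overlapping at any instant.
Events (time:±→running): 0:+→1 1:-→0 1:+→1 2:-→0 2:+→1 3:+→2 4:-→1 4:+→2 5:-→1 6:+→2 7:-→1 7:-→0 10:+→1 11:+→2 13:-→1 13:-→0 15:+→1 16:+→2 16:+→3 … peak 3.

3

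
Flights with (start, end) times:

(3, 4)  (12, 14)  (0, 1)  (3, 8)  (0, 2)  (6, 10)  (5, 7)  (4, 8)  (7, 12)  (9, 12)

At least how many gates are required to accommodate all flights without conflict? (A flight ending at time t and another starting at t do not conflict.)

starts: [0, 0, 3, 3, 4, 5, 6, 7, 9, 12]
ends:   [1, 2, 4, 7, 8, 8, 10, 12, 12, 14]
s0→1 s0→2 e1→1 e2→0 s3→1 s3→2 e4→1 s4→2 s5→3 s6→4  — peak 4.

4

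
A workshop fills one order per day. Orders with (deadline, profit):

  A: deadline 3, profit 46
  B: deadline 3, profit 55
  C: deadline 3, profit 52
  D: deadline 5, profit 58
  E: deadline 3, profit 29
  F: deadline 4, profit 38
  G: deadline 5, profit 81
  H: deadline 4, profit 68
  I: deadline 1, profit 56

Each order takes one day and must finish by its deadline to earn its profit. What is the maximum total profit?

Profit order: G=81 H=68 D=58 I=56 B=55 C=52 A=46 F=38 E=29
Assign: G→slot 5, H→slot 4, D→slot 3, I→slot 1, B→slot 2, C skipped, A skipped, F skipped, E skipped.
Slots: [1:I] [2:B] [3:D] [4:H] [5:G]
Profit = 56 + 55 + 58 + 68 + 81 = 318

318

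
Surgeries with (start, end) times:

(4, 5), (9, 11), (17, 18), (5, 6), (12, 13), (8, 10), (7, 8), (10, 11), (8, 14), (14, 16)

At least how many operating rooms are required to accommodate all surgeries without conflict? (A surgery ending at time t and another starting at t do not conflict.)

3

Events (time:±→running): 4:+→1 5:-→0 5:+→1 6:-→0 7:+→1 8:-→0 8:+→1 8:+→2 9:+→3 … peak 3.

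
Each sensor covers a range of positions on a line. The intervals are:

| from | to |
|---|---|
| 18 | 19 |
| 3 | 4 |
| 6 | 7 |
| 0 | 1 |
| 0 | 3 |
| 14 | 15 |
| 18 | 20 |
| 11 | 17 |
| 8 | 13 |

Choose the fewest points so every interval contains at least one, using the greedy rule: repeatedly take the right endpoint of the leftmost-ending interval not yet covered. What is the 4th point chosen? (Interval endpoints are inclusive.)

Process intervals by earliest right end; each time one isn't hit yet, stab at its right endpoint.
Sorted: [0,1] [0,3] [3,4] [6,7] [8,13] [14,15] [11,17] [18,19] [18,20]
{[0,1],[0,3]} hit by 1; {[3,4]} hit by 4; {[6,7]} hit by 7; {[8,13]} hit by 13; {[14,15],[11,17]} hit by 15; {[18,19],[18,20]} hit by 19.
Points: 1, 4, 7, 13, 15, 19 (6 total).

13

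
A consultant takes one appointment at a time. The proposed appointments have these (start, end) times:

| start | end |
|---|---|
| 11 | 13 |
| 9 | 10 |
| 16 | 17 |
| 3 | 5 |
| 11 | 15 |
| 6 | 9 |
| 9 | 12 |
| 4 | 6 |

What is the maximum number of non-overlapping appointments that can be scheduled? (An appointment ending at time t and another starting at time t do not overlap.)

5

Order by finish time; keep every interval that doesn't clash with the previous kept one.
By end time: (3,5), (4,6), (6,9), (9,10), (9,12), (11,13), (11,15), (16,17).
Pick (3,5); next start ≥ 5 → (6,9); next start ≥ 9 → (9,10); next start ≥ 10 → (11,13); next start ≥ 13 → (16,17).
Selected 5 appointments.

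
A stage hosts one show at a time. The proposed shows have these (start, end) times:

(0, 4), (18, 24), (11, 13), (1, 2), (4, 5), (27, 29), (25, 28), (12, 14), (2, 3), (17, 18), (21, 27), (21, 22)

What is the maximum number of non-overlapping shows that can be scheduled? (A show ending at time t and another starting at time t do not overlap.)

By end time: (1,2), (2,3), (0,4), (4,5), (11,13), (12,14), (17,18), (21,22), (18,24), (21,27), (25,28), (27,29).
Pick (1,2); next start ≥ 2 → (2,3); next start ≥ 3 → (4,5); next start ≥ 5 → (11,13); next start ≥ 13 → (17,18); next start ≥ 18 → (21,22); next start ≥ 22 → (25,28).
Selected 7 shows.

7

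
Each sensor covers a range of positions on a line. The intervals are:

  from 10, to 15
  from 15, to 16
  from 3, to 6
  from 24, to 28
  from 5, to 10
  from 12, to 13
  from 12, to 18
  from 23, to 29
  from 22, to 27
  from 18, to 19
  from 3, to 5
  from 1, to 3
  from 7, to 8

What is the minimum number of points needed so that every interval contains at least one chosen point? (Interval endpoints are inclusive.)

Sorted: [1,3] [3,5] [3,6] [7,8] [5,10] [12,13] [10,15] [15,16] [12,18] [18,19] [22,27] [24,28] [23,29]
{[1,3],[3,5],[3,6]} hit by 3; {[7,8],[5,10]} hit by 8; {[12,13],[10,15]} hit by 13; {[15,16],[12,18]} hit by 16; {[18,19]} hit by 19; {[22,27],[24,28],[23,29]} hit by 27.
Points: 3, 8, 13, 16, 19, 27 (6 total).

6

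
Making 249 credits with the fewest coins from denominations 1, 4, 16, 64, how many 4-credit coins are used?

2

249 = 3×64 + 3×16 + 2×4 + 1×1
Count of 4: 2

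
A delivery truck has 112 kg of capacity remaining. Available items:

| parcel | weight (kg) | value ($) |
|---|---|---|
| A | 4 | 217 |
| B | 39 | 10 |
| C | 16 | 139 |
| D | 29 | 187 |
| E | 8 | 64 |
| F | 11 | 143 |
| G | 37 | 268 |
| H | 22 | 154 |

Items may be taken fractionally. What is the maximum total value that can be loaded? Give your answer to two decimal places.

Greedy by value/weight ratio, highest first.
Order: A (217/4=54.25) > F (143/11=13.00) > C (139/16=8.69) > E (64/8=8.00) > G (268/37=7.24) > H (154/22=7.00) > D (187/29=6.45) > B (10/39=0.26)
Fill: take A (4 @ 217) → take F (11 @ 143) → take C (16 @ 139) → take E (8 @ 64) → take G (37 @ 268) → take H (22 @ 154) → take 14/29 of D → 90.28; 112/112 used.
Total value = 1075.28

1075.28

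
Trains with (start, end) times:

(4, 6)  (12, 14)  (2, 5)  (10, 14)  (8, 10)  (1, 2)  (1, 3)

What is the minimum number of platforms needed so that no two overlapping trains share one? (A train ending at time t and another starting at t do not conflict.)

2

The answer is the maximum number of intervals overlapping at any instant.
Events (time:±→running): 1:+→1 1:+→2 … peak 2.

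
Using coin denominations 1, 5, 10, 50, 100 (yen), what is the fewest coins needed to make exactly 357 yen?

7

Greedy: take as many of the largest coin as possible, then repeat with the remainder.
357 = 3×100 + 1×50 + 1×5 + 2×1
Total coins = 3 + 1 + 1 + 2 = 7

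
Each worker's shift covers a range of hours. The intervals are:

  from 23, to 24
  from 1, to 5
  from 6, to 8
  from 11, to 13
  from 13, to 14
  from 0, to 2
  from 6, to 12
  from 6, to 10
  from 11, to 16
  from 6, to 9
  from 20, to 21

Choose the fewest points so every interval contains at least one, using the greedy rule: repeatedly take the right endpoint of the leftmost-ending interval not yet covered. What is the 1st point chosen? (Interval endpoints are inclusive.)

2

Sort by right endpoint; whenever an interval is uncovered, place a point at its right end.
By right end: [0,2]  [1,5]  [6,8]  [6,9]  [6,10]  [6,12]  [11,13]  [13,14]  [11,16]  [20,21]  [23,24]
[0,2] uncovered → point at 2; [6,8] uncovered → point at 8; [11,13] uncovered → point at 13; [20,21] uncovered → point at 21; [23,24] uncovered → point at 24.
Points: 2, 8, 13, 21, 24 (5 total).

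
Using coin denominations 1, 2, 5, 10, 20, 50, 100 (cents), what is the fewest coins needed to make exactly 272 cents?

272 − 2×100→72 − 1×50→22 − 1×20→2 − 1×2→0
Total coins = 2 + 1 + 1 + 1 = 5

5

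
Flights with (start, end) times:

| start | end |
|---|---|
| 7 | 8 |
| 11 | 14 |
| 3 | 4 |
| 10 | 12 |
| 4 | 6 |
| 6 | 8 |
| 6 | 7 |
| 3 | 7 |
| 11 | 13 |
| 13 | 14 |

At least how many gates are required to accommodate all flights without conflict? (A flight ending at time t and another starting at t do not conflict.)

starts: [3, 3, 4, 6, 6, 7, 10, 11, 11, 13]
ends:   [4, 6, 7, 7, 8, 8, 12, 13, 14, 14]
s3→1 s3→2 e4→1 s4→2 e6→1 s6→2 s6→3  — peak 3.

3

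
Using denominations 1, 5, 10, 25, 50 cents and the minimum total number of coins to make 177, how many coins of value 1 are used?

2

Greedy: take as many of the largest coin as possible, then repeat with the remainder.
177 = 3×50 + 1×25 + 2×1
Count of 1: 2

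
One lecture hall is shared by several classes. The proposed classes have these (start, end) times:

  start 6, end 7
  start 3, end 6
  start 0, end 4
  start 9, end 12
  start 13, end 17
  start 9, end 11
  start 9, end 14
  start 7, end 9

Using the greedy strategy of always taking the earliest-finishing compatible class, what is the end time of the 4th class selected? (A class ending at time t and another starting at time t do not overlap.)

Sort by end time and greedily take each interval whose start is ≥ the last chosen end.
Sorted by end: (0,4)  (3,6)  (6,7)  (7,9)  (9,11)  (9,12)  (9,14)  (13,17)
take (0,4); take (6,7); take (7,9); take (9,11); take (13,17).
Selected: (0,4) (6,7) (7,9) (9,11) (13,17)

11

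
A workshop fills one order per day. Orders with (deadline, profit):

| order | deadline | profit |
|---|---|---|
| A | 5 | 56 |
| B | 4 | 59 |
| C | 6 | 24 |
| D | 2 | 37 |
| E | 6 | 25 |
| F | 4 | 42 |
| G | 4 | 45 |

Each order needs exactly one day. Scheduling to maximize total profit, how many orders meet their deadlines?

6

Sort by profit descending; place each in the latest free slot ≤ its deadline.
By profit: B(d4,59), A(d5,56), G(d4,45), F(d4,42), D(d2,37), E(d6,25), C(d6,24)
B→slot 4; A→slot 5; G→slot 3; F→slot 2; D→slot 1; E→slot 6; C skipped.
6 of 7 scheduled.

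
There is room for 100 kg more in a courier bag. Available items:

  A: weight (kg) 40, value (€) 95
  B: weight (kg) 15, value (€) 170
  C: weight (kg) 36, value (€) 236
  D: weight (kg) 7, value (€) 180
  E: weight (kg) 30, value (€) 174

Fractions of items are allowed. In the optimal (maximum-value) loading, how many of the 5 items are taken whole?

4

Ratios (sorted): D 25.71, B 11.33, C 6.56, E 5.80, A 2.38
take D (7 @ 180); take B (15 @ 170); take C (36 @ 236); take E (30 @ 174); take 12/40 of A → 28.50. Capacity used 100/100.
4 item(s) taken whole; one partial (take 12/40 of A).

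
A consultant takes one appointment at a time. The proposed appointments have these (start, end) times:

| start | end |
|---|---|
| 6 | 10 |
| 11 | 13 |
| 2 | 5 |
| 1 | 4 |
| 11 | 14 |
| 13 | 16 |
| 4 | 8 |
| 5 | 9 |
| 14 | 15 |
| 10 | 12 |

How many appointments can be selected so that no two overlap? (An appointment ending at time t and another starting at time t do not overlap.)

4

Sort by end time and greedily take each interval whose start is ≥ the last chosen end.
Sorted by end: (1,4)  (2,5)  (4,8)  (5,9)  (6,10)  (10,12)  (11,13)  (11,14)  (14,15)  (13,16)
take (1,4); take (4,8); skip (5,9); take (10,12); take (14,15); skip (13,16).
Selected 4 appointments.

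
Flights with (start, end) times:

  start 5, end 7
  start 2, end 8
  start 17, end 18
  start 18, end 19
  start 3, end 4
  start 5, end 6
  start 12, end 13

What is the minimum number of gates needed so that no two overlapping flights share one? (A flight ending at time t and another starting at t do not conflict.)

3

The answer is the maximum number of intervals overlapping at any instant.
starts: [2, 3, 5, 5, 12, 17, 18]
ends:   [4, 6, 7, 8, 13, 18, 19]
s2→1 s3→2 e4→1 s5→2 s5→3  — peak 3.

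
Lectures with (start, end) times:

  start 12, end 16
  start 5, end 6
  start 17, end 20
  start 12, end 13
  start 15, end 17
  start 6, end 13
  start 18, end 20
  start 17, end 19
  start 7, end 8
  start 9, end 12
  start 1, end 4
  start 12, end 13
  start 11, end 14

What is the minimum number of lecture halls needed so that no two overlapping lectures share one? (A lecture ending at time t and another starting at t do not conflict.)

5

Count concurrent intervals with a sweep; the peak is the room count.
Events (time:±→running): 1:+→1 4:-→0 5:+→1 6:-→0 6:+→1 7:+→2 8:-→1 9:+→2 11:+→3 12:-→2 12:+→3 12:+→4 12:+→5 … peak 5.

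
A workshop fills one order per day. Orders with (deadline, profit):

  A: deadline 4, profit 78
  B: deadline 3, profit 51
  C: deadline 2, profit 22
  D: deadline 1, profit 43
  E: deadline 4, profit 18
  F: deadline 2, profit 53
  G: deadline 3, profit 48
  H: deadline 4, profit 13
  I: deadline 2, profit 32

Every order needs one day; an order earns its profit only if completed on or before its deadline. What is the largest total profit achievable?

230

By profit: A(d4,78), F(d2,53), B(d3,51), G(d3,48), D(d1,43), I(d2,32), C(d2,22), E(d4,18), H(d4,13)
A→slot 4; F→slot 2; B→slot 3; G→slot 1; D skipped; I skipped; C skipped; E skipped; H skipped.
Profit = 48 + 53 + 51 + 78 = 230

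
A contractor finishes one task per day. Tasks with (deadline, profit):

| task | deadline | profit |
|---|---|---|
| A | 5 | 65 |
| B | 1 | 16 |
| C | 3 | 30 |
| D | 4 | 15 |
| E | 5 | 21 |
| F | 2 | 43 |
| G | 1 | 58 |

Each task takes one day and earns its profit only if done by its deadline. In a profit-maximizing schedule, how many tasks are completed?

Take jobs in profit order; each goes to the latest open slot no later than its deadline.
Profit order: A=65 G=58 F=43 C=30 E=21 B=16 D=15
Assign: A→slot 5, G→slot 1, F→slot 2, C→slot 3, E→slot 4, B skipped, D skipped.
Slots: [1:G] [2:F] [3:C] [4:E] [5:A]
5 of 7 scheduled.

5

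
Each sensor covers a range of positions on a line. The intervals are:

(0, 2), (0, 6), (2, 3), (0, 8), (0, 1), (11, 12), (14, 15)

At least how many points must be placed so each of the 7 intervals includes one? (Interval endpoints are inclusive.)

4

Process intervals by earliest right end; each time one isn't hit yet, stab at its right endpoint.
Sorted: [0,1] [0,2] [2,3] [0,6] [0,8] [11,12] [14,15]
{[0,1],[0,2]} hit by 1; {[2,3],[0,6],[0,8]} hit by 3; {[11,12]} hit by 12; {[14,15]} hit by 15.
Points: 1, 3, 12, 15 (4 total).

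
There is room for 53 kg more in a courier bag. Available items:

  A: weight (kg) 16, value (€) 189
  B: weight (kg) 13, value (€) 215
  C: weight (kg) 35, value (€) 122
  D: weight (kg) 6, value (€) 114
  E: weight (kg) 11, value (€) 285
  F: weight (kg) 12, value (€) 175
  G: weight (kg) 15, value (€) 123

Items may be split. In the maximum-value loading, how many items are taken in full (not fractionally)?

4

Sort by value per unit weight and fill in that order.
Order: E (285/11=25.91) > D (114/6=19.00) > B (215/13=16.54) > F (175/12=14.58) > A (189/16=11.81) > G (123/15=8.20) > C (122/35=3.49)
Fill: take E (11 @ 285) → take D (6 @ 114) → take B (13 @ 215) → take F (12 @ 175) → take 11/16 of A → 129.94; 53/53 used.
4 item(s) taken whole; one partial (take 11/16 of A).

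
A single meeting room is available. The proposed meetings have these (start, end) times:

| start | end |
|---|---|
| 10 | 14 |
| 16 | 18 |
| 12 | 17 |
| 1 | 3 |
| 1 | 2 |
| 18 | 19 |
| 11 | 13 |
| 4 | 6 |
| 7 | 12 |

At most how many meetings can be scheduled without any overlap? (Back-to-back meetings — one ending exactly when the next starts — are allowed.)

5

Sorted by end: (1,2)  (1,3)  (4,6)  (7,12)  (11,13)  (10,14)  (12,17)  (16,18)  (18,19)
take (1,2); take (4,6); take (7,12); skip (10,14); take (12,17); take (18,19).
Selected 5 meetings.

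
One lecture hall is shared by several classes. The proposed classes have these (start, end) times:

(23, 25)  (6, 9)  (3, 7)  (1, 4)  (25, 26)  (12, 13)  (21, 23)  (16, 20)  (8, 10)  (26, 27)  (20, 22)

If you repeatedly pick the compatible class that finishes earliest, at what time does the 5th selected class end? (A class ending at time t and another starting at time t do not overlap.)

Sort by end time and greedily take each interval whose start is ≥ the last chosen end.
By end time: (1,4), (3,7), (6,9), (8,10), (12,13), (16,20), (20,22), (21,23), (23,25), (25,26), (26,27).
Pick (1,4); next start ≥ 4 → (6,9); next start ≥ 9 → (12,13); next start ≥ 13 → (16,20); next start ≥ 20 → (20,22); next start ≥ 22 → (23,25); next start ≥ 25 → (25,26); next start ≥ 26 → (26,27).
Selected: (1,4) (6,9) (12,13) (16,20) (20,22) (23,25) (25,26) (26,27)

22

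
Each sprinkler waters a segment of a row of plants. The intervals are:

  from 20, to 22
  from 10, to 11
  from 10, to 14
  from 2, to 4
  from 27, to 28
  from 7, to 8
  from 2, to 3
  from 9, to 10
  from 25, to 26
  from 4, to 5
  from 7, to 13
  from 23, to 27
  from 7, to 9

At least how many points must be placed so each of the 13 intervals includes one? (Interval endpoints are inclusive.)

Process intervals by earliest right end; each time one isn't hit yet, stab at its right endpoint.
Sorted: [2,3] [2,4] [4,5] [7,8] [7,9] [9,10] [10,11] [7,13] [10,14] [20,22] [25,26] [23,27] [27,28]
{[2,3],[2,4]} hit by 3; {[4,5]} hit by 5; {[7,8],[7,9]} hit by 8; {[9,10],[10,11],[7,13],[10,14]} hit by 10; {[20,22]} hit by 22; {[25,26],[23,27]} hit by 26; {[27,28]} hit by 28.
Points: 3, 5, 8, 10, 22, 26, 28 (7 total).

7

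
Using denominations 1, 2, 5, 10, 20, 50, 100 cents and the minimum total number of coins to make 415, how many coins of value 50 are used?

0

Greedy: take as many of the largest coin as possible, then repeat with the remainder.
415 − 4×100→15 − 1×10→5 − 1×5→0
Count of 50: 0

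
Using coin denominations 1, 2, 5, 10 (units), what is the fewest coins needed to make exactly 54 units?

Greedy: take as many of the largest coin as possible, then repeat with the remainder.
54 = 5×10 + 2×2
Total coins = 5 + 2 = 7

7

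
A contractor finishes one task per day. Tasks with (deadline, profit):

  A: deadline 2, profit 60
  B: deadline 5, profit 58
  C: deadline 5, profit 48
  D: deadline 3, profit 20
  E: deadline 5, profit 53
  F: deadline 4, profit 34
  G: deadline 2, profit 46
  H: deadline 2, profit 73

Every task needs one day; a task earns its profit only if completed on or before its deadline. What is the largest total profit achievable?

292

Take jobs in profit order; each goes to the latest open slot no later than its deadline.
By profit: H(d2,73), A(d2,60), B(d5,58), E(d5,53), C(d5,48), G(d2,46), F(d4,34), D(d3,20)
H→slot 2; A→slot 1; B→slot 5; E→slot 4; C→slot 3; G skipped; F skipped; D skipped.
Profit = 60 + 73 + 48 + 53 + 58 = 292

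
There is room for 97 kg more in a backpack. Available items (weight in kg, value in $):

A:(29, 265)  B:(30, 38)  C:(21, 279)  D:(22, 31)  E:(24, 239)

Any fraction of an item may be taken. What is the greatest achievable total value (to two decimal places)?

815.27

Order: C (279/21=13.29) > E (239/24=9.96) > A (265/29=9.14) > D (31/22=1.41) > B (38/30=1.27)
Fill: take C (21 @ 279) → take E (24 @ 239) → take A (29 @ 265) → take D (22 @ 31) → take 1/30 of B → 1.27; 97/97 used.
Total value = 815.27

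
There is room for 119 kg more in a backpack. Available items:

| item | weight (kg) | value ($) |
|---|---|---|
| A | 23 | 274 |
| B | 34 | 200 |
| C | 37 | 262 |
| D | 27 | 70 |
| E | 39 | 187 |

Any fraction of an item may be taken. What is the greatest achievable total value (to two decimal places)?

855.87

Order: A (274/23=11.91) > C (262/37=7.08) > B (200/34=5.88) > E (187/39=4.79) > D (70/27=2.59)
Fill: take A (23 @ 274) → take C (37 @ 262) → take B (34 @ 200) → take 25/39 of E → 119.87; 119/119 used.
Total value = 855.87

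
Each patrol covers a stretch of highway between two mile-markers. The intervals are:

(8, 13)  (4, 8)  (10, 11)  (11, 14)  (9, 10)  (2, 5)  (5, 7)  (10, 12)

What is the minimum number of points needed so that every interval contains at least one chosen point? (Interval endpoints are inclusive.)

By right end: [2,5]  [5,7]  [4,8]  [9,10]  [10,11]  [10,12]  [8,13]  [11,14]
[2,5] uncovered → point at 5; [9,10] uncovered → point at 10; [11,14] uncovered → point at 14.
Points: 5, 10, 14 (3 total).

3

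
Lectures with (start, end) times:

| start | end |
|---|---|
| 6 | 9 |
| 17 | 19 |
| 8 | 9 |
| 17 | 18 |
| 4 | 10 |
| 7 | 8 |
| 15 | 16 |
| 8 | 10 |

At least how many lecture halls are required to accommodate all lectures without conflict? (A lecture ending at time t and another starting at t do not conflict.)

Count concurrent intervals with a sweep; the peak is the room count.
Events (time:±→running): 4:+→1 6:+→2 7:+→3 8:-→2 8:+→3 8:+→4 … peak 4.

4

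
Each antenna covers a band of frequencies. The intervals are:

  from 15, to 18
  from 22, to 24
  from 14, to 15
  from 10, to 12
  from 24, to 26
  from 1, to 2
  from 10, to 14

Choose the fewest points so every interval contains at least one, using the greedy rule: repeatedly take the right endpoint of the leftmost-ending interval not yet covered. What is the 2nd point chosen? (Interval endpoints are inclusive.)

12

Process intervals by earliest right end; each time one isn't hit yet, stab at its right endpoint.
Sorted: [1,2] [10,12] [10,14] [14,15] [15,18] [22,24] [24,26]
{[1,2]} hit by 2; {[10,12],[10,14]} hit by 12; {[14,15],[15,18]} hit by 15; {[22,24],[24,26]} hit by 24.
Points: 2, 12, 15, 24 (4 total).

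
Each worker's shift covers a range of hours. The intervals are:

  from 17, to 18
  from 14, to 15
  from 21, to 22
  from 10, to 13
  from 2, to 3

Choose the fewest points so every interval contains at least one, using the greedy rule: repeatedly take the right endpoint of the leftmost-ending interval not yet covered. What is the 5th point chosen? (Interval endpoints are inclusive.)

Process intervals by earliest right end; each time one isn't hit yet, stab at its right endpoint.
By right end: [2,3]  [10,13]  [14,15]  [17,18]  [21,22]
[2,3] uncovered → point at 3; [10,13] uncovered → point at 13; [14,15] uncovered → point at 15; [17,18] uncovered → point at 18; [21,22] uncovered → point at 22.
Points: 3, 13, 15, 18, 22 (5 total).

22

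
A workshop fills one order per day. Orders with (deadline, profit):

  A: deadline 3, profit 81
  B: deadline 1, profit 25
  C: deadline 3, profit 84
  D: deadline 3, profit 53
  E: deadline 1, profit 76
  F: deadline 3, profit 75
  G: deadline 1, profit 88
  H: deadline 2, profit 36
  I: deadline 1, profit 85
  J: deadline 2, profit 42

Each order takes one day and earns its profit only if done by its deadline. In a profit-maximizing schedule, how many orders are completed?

Sort by profit descending; place each in the latest free slot ≤ its deadline.
Profit order: G=88 I=85 C=84 A=81 E=76 F=75 D=53 J=42 H=36 B=25
Assign: G→slot 1, I skipped, C→slot 3, A→slot 2, E skipped, F skipped, D skipped, J skipped, H skipped, B skipped.
Slots: [1:G] [2:A] [3:C]
3 of 10 scheduled.

3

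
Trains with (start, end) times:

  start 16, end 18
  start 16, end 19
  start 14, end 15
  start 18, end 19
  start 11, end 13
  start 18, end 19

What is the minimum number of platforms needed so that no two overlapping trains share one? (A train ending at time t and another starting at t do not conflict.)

starts: [11, 14, 16, 16, 18, 18]
ends:   [13, 15, 18, 19, 19, 19]
s11→1 e13→0 s14→1 e15→0 s16→1 s16→2 e18→1 s18→2 s18→3  — peak 3.

3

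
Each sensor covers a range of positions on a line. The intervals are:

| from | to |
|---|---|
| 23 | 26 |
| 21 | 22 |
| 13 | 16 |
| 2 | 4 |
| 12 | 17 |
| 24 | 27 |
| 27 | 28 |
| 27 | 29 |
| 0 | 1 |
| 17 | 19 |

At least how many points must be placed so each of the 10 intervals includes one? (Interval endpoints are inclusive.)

Process intervals by earliest right end; each time one isn't hit yet, stab at its right endpoint.
Sorted: [0,1] [2,4] [13,16] [12,17] [17,19] [21,22] [23,26] [24,27] [27,28] [27,29]
{[0,1]} hit by 1; {[2,4]} hit by 4; {[13,16],[12,17]} hit by 16; {[17,19]} hit by 19; {[21,22]} hit by 22; {[23,26],[24,27]} hit by 26; {[27,28],[27,29]} hit by 28.
Points: 1, 4, 16, 19, 22, 26, 28 (7 total).

7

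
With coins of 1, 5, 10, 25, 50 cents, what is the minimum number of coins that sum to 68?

6

68 − 1×50→18 − 1×10→8 − 1×5→3 − 3×1→0
Total coins = 1 + 1 + 1 + 3 = 6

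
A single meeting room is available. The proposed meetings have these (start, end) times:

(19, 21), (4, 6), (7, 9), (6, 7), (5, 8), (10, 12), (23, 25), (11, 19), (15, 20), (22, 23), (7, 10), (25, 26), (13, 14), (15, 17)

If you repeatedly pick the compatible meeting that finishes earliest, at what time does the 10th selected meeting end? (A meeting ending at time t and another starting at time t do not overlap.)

26

Sort by end time and greedily take each interval whose start is ≥ the last chosen end.
Sorted by end: (4,6)  (6,7)  (5,8)  (7,9)  (7,10)  (10,12)  (13,14)  (15,17)  (11,19)  (15,20)  (19,21)  (22,23)  (23,25)  (25,26)
take (4,6); take (6,7); take (7,9); take (10,12); take (13,14); take (15,17); skip (15,20); take (19,21); take (22,23); take (23,25); take (25,26).
Selected: (4,6) (6,7) (7,9) (10,12) (13,14) (15,17) (19,21) (22,23) (23,25) (25,26)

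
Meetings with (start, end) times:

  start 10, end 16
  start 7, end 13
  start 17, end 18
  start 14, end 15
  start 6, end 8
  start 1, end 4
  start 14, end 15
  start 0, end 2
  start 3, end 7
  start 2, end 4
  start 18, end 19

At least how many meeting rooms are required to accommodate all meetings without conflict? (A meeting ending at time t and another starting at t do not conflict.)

3

The answer is the maximum number of intervals overlapping at any instant.
Events (time:±→running): 0:+→1 1:+→2 2:-→1 2:+→2 3:+→3 … peak 3.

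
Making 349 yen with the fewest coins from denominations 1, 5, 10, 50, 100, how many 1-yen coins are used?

4

Use the largest denomination that fits, subtract, and repeat.
349 = 3×100 + 4×10 + 1×5 + 4×1
Count of 1: 4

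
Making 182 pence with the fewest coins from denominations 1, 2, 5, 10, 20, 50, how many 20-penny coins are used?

182 − 3×50→32 − 1×20→12 − 1×10→2 − 1×2→0
Count of 20: 1

1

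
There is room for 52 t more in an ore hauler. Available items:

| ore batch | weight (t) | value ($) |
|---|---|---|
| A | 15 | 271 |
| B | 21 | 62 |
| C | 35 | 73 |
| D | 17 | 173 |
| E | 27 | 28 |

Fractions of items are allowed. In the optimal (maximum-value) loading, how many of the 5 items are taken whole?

Greedy by value/weight ratio, highest first.
Ratios (sorted): A 18.07, D 10.18, B 2.95, C 2.09, E 1.04
take A (15 @ 271); take D (17 @ 173); take 20/21 of B → 59.05. Capacity used 52/52.
2 item(s) taken whole; one partial (take 20/21 of B).

2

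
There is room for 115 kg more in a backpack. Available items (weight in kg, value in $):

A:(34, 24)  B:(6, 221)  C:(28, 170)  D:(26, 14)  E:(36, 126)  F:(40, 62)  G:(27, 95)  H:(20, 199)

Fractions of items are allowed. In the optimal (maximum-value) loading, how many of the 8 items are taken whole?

4

Ratios (sorted): B 36.83, H 9.95, C 6.07, G 3.52, E 3.50, F 1.55, A 0.71, D 0.54
take B (6 @ 221); take H (20 @ 199); take C (28 @ 170); take G (27 @ 95); take 34/36 of E → 119.00. Capacity used 115/115.
4 item(s) taken whole; one partial (take 34/36 of E).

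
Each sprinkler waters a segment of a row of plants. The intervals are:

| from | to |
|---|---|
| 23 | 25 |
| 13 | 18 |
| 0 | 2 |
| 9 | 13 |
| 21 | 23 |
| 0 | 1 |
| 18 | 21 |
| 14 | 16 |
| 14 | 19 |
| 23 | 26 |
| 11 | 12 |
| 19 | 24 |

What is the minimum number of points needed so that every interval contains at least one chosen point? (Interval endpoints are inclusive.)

5

Process intervals by earliest right end; each time one isn't hit yet, stab at its right endpoint.
Sorted: [0,1] [0,2] [11,12] [9,13] [14,16] [13,18] [14,19] [18,21] [21,23] [19,24] [23,25] [23,26]
{[0,1],[0,2]} hit by 1; {[11,12],[9,13]} hit by 12; {[14,16],[13,18],[14,19]} hit by 16; {[18,21],[21,23],[19,24]} hit by 21; {[23,25],[23,26]} hit by 25.
Points: 1, 12, 16, 21, 25 (5 total).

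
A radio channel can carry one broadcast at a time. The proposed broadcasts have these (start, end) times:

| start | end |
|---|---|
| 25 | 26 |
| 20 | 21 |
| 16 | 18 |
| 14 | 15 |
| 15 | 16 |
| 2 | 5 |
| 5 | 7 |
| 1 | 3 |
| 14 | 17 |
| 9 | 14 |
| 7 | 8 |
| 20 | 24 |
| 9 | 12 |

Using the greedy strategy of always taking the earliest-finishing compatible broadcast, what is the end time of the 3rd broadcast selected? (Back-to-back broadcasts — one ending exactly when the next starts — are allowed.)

Sorted by end: (1,3)  (2,5)  (5,7)  (7,8)  (9,12)  (9,14)  (14,15)  (15,16)  (14,17)  (16,18)  (20,21)  (20,24)  (25,26)
take (1,3); take (5,7); take (7,8); take (9,12); take (14,15); take (15,16); skip (14,17); take (16,18); take (20,21); take (25,26).
Selected: (1,3) (5,7) (7,8) (9,12) (14,15) (15,16) (16,18) (20,21) (25,26)

8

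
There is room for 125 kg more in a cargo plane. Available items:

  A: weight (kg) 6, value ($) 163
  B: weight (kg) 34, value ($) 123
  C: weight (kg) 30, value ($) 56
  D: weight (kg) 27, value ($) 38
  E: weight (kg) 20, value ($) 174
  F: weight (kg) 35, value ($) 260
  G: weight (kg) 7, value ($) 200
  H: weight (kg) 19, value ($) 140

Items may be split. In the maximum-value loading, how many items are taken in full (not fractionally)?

Ratios (sorted): G 28.57, A 27.17, E 8.70, F 7.43, H 7.37, B 3.62, C 1.87, D 1.41
take G (7 @ 200); take A (6 @ 163); take E (20 @ 174); take F (35 @ 260); take H (19 @ 140); take B (34 @ 123); take 4/30 of C → 7.47. Capacity used 125/125.
6 item(s) taken whole; one partial (take 4/30 of C).

6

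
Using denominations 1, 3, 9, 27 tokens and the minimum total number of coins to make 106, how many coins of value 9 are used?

Use the largest denomination that fits, subtract, and repeat.
106 − 3×27→25 − 2×9→7 − 2×3→1 − 1×1→0
Count of 9: 2

2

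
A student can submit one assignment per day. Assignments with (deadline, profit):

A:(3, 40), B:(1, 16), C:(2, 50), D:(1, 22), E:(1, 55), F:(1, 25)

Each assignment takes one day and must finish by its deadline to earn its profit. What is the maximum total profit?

145

Sort by profit descending; place each in the latest free slot ≤ its deadline.
By profit: E(d1,55), C(d2,50), A(d3,40), F(d1,25), D(d1,22), B(d1,16)
E→slot 1; C→slot 2; A→slot 3; F skipped; D skipped; B skipped.
Profit = 55 + 50 + 40 = 145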